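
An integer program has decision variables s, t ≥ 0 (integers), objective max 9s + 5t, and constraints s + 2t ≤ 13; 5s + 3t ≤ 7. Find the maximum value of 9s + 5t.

Relaxing integrality, the LP optimum is 12.60 at (s,t) = (1.4, 0), which is not an integer point.
(s,t)=(0,2): 1·0+2·2=4≤13, 5·0+3·2=6≤7, objective 10.
(s,t)=(1,0): 1·1+2·0=1≤13, 5·1+3·0=5≤7, objective 9.
The best lattice point is (0,2), giving 10.

10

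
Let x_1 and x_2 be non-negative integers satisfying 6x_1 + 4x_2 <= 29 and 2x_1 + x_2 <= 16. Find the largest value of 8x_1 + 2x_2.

34

Relaxing integrality, the LP optimum is 38.67 at (x_1,x_2) = (4.83, 0), which is not an integer point.
(x_1,x_2)=(4,1) is feasible, giving 34.
(x_1,x_2)=(4,0) is feasible, giving 32.
(x_1,x_2)=(3,2) is feasible, giving 28.
Maximum is 34 at (x_1,x_2)=(4,1).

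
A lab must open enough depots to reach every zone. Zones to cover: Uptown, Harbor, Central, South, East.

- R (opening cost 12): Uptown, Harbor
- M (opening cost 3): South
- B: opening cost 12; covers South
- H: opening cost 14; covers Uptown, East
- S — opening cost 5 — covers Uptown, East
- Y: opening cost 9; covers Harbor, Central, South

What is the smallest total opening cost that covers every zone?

The greedy cost-per-new-zone heuristic would pick S, M, and Y for 17, but a cheaper cover exists.
Choose S and Y: together they cover Uptown, Harbor, Central, South, East — every zone.
Total opening cost: 5 + 9 = 14.
No cover costs less than 14.

14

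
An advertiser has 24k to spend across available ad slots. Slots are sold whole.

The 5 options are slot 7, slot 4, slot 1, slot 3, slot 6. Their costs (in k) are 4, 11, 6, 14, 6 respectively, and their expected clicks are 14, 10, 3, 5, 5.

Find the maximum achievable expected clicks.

Treat it as a binary knapsack problem.
slot 7 + slot 4: cost 4 + 11 = 15 ≤ 24, expected clicks 14 + 10 = 24.
slot 7 + slot 4 + slot 6: cost 4 + 11 + 6 = 21 ≤ 24, expected clicks 14 + 10 + 5 = 29.
slot 7 + slot 4 + slot 1: cost 4 + 11 + 6 = 21 ≤ 24, expected clicks 14 + 10 + 3 = 27.
Best is slot 7, slot 4, and slot 6 with total expected clicks 29.

29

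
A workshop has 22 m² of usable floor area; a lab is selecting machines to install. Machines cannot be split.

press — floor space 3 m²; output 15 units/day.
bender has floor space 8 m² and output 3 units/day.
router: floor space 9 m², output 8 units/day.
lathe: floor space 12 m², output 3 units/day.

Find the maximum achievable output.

26

Allowing fractional choices, the relaxed optimum would be about 26.5, but machines are indivisible.
press + router: floor space 3 + 9 = 12 ≤ 22, output 15 + 8 = 23.
press + bender + router: floor space 3 + 8 + 9 = 20 ≤ 22, output 15 + 3 + 8 = 26.
press + bender: floor space 3 + 8 = 11 ≤ 22, output 15 + 3 = 18.
Best is press, bender, and router with total output 26.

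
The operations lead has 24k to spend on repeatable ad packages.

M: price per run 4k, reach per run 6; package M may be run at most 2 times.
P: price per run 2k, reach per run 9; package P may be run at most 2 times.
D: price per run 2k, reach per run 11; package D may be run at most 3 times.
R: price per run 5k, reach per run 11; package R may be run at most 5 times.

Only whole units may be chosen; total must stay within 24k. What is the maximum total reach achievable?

79

This is a bounded integer knapsack.
Take 1×M, 2×P, 3×D, and 2×R: price 24 ≤ 24, reach 1·6 + 2·9 + 3·11 + 2·11 = 79.
D has the best ratio (11/2) and is taken to its limit of 3; remaining capacity is filled optimally with the others.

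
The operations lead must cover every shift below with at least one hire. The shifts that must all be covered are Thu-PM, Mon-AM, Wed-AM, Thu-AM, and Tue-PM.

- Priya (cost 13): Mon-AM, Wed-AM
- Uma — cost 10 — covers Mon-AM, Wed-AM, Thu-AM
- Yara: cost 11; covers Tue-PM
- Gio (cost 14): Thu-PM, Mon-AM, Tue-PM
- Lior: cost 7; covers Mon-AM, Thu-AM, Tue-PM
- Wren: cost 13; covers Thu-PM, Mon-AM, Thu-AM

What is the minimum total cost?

This is a weighted set-cover instance.
The greedy cost-per-new-shift heuristic would pick Lior, Uma, and Wren for 30, but a cheaper cover exists.
Choose Uma and Gio: together they cover Thu-PM, Mon-AM, Wed-AM, Thu-AM, Tue-PM — every shift.
Total cost: 10 + 14 = 24.
No cover costs less than 24.

24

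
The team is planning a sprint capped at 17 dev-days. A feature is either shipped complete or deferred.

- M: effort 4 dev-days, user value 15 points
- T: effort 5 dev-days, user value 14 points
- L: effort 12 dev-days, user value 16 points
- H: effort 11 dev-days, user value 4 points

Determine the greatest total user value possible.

Take M and L: effort 4 + 12 = 16 ≤ 17, user value 15 + 16 = 31.
No other feasible combination does better.

31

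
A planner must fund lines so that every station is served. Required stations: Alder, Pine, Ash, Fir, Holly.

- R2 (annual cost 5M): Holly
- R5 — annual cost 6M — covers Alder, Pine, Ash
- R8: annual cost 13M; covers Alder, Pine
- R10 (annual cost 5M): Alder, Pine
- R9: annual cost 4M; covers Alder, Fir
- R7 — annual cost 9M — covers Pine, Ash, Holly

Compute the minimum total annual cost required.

The greedy cost-per-new-station heuristic would pick R5, R9, and R2 for 15, but a cheaper cover exists.
Choose R9 and R7: together they cover Alder, Pine, Ash, Fir, Holly — every station.
Total annual cost: 4 + 9 = 13.
No cover costs less than 13.

13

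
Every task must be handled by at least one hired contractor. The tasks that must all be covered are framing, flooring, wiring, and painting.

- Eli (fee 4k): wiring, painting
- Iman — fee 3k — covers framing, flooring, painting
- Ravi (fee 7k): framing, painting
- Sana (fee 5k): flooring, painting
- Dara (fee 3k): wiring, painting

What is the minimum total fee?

6

This is a weighted set-cover instance.
Choose Iman and Dara: together they cover framing, flooring, wiring, painting — every task.
Total fee: 3 + 3 = 6.
No cover costs less than 6.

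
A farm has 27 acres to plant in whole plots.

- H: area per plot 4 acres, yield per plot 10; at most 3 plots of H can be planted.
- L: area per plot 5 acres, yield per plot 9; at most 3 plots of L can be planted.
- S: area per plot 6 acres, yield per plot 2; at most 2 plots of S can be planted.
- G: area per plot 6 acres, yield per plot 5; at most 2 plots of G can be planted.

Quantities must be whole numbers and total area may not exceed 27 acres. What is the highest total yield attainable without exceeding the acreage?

Take 3×H and 3×L: area 27 ≤ 27, yield 3·10 + 3·9 = 57.
H has the best ratio (10/4) and is taken to its limit of 3; remaining capacity is filled optimally with the others.

57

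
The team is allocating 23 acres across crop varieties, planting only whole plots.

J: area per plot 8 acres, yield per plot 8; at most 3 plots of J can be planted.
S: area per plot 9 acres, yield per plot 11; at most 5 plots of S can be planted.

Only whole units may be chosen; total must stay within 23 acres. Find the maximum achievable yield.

22

S has the best ratio (11/9); taking only S gives at most 2×11 = 22 (stopped by the area limit).
Optimal: 2×S: area 18 ≤ 23, yield 2·11 = 22.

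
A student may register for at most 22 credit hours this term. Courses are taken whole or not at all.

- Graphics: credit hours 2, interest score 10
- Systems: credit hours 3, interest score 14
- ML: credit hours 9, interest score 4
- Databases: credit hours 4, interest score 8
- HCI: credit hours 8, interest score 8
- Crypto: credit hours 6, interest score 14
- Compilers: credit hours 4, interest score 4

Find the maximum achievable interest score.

Graphics + Systems + Databases + Crypto: credit hours 2 + 3 + 4 + 6 = 15 ≤ 22, interest score 10 + 14 + 8 + 14 = 46.
Graphics + Systems + Databases + Crypto + Compilers: credit hours 2 + 3 + 4 + 6 + 4 = 19 ≤ 22, interest score 10 + 14 + 8 + 14 + 4 = 50.
Graphics + Systems + HCI + Crypto: credit hours 2 + 3 + 8 + 6 = 19 ≤ 22, interest score 10 + 14 + 8 + 14 = 46.
Best is Graphics, Systems, Databases, Crypto, and Compilers with total interest score 50.

50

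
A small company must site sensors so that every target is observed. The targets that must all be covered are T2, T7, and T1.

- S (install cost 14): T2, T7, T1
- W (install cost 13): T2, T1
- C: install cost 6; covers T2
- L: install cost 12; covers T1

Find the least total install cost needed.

14

S alone covers T2, T7, T1 — every target.
Total install cost: 14.
No cover costs less than 14.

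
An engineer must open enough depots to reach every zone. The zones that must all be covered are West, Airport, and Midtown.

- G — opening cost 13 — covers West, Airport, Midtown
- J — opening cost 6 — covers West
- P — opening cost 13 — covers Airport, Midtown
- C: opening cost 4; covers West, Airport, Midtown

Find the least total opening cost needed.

This is an integer covering problem.
C alone covers West, Airport, Midtown — every zone.
Total opening cost: 4.
No cover costs less than 4.

4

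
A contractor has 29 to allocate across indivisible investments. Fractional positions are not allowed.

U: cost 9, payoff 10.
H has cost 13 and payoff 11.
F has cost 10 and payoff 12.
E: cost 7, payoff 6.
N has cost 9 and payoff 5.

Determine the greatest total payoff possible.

28

U + F + E: cost 9 + 10 + 7 = 26 ≤ 29, payoff 10 + 12 + 6 = 28.
U + F + N: cost 9 + 10 + 9 = 28 ≤ 29, payoff 10 + 12 + 5 = 27.
U + H + E: cost 9 + 13 + 7 = 29 ≤ 29, payoff 10 + 11 + 6 = 27.
Best is U, F, and E with total payoff 28.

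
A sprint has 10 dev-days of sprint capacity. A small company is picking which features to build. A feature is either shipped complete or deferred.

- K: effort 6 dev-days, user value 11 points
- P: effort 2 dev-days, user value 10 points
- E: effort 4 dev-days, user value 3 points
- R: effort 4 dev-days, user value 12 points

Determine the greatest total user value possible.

25

This is a 0-1 knapsack instance.
Allowing fractional choices, the relaxed optimum would be about 29.3, but features are indivisible.
P + E + R: effort 2 + 4 + 4 = 10 ≤ 10, user value 10 + 3 + 12 = 25.
P + R: effort 2 + 4 = 6 ≤ 10, user value 10 + 12 = 22.
K + R: effort 6 + 4 = 10 ≤ 10, user value 11 + 12 = 23.
Best is P, E, and R with total user value 25.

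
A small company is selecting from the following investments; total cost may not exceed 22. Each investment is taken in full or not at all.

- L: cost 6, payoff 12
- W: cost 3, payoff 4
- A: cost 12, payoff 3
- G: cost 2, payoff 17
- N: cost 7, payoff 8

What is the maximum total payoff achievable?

41

L + W + G: cost 6 + 3 + 2 = 11 ≤ 22, payoff 12 + 4 + 17 = 33.
L + G + N: cost 6 + 2 + 7 = 15 ≤ 22, payoff 12 + 17 + 8 = 37.
L + W + G + N: cost 6 + 3 + 2 + 7 = 18 ≤ 22, payoff 12 + 4 + 17 + 8 = 41.
Best is L, W, G, and N with total payoff 41.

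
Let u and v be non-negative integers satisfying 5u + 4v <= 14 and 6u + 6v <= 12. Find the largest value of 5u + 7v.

14

(u,v)=(0,2) is feasible, giving 14.
(u,v)=(1,1) is feasible, giving 12.
(u,v)=(0,1) is feasible, giving 7.
No feasible integer point exceeds 14.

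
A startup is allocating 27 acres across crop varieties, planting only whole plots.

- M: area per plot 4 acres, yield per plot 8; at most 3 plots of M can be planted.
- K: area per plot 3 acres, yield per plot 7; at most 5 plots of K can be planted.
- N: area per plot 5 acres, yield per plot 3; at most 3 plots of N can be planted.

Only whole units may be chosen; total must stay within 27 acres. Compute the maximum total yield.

59

3×M and 4×K: area 24 ≤ 27, yield 3·8 + 4·7 = 52.
3×M and 5×K: area 27 ≤ 27, yield 3·8 + 5·7 = 59.
Best is 59.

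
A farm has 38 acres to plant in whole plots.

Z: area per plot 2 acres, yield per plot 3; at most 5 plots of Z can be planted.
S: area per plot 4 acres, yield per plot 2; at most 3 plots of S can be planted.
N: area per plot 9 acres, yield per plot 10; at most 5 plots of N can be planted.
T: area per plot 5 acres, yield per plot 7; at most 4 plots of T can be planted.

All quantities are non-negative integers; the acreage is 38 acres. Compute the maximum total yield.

50

5×Z, 2×N, and 2×T: area 38 ≤ 38, yield 5·3 + 2·10 + 2·7 = 49.
4×Z, 1×N, and 4×T: area 37 ≤ 38, yield 4·3 + 1·10 + 4·7 = 50.
Best is 50.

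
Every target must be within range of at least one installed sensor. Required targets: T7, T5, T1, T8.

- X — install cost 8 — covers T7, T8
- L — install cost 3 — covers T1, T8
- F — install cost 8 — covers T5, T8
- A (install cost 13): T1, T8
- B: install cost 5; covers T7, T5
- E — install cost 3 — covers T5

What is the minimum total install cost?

Choose L and B: together they cover T7, T5, T1, T8 — every target.
Total install cost: 3 + 5 = 8.
No cover costs less than 8.

8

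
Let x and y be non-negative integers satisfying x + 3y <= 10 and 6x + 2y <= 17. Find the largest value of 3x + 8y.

(x,y)=(1,3): 1·1+3·3=10≤10, 6·1+2·3=12≤17, objective 27.
(x,y)=(0,3): 1·0+3·3=9≤10, 6·0+2·3=6≤17, objective 24.
(x,y)=(2,2): 1·2+3·2=8≤10, 6·2+2·2=16≤17, objective 22.
No feasible integer point exceeds 27.

27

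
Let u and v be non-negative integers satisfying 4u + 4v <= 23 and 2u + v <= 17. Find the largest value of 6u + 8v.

40

(u,v)=(0,5) is feasible, giving 40.
(u,v)=(1,4) is feasible, giving 38.
(u,v)=(0,4) is feasible, giving 32.
No feasible integer point exceeds 40.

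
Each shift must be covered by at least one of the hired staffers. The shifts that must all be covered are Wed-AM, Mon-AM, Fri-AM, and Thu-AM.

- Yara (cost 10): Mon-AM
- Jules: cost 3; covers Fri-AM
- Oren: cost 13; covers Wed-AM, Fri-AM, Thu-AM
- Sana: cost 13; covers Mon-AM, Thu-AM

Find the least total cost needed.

23

Choose Yara and Oren: together they cover Wed-AM, Mon-AM, Fri-AM, Thu-AM — every shift.
Total cost: 10 + 13 = 23.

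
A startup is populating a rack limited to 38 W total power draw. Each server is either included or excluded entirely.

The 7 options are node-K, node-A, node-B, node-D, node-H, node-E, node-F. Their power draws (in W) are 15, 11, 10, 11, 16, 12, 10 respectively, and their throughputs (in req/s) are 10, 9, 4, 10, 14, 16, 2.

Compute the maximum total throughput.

Take node-K, node-D, and node-E: power draw 15 + 11 + 12 = 38 ≤ 38, throughput 10 + 10 + 16 = 36.
No other feasible combination does better.

36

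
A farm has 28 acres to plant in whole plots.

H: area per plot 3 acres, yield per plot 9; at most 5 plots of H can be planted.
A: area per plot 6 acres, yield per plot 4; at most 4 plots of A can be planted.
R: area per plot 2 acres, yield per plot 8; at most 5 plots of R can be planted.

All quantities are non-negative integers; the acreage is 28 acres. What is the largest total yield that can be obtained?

85

R has the best ratio (8/2); taking only R gives at most 5×8 = 40 (stopped by the supply cap of 5).
Mixing does better — 5×H and 5×R: area 25 ≤ 28, yield 5·9 + 5·8 = 85.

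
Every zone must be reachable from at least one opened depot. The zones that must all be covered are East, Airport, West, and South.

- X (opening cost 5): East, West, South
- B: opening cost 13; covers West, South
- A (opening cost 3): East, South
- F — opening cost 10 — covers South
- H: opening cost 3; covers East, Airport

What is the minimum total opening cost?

8

Choose X and H: together they cover East, Airport, West, South — every zone.
Total opening cost: 5 + 3 = 8.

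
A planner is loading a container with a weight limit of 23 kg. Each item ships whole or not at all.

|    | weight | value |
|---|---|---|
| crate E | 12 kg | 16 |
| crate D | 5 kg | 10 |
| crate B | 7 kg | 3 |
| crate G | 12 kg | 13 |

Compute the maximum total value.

26

crate D + crate G: weight 5 + 12 = 17 ≤ 23, value 10 + 13 = 23.
crate E + crate B: weight 12 + 7 = 19 ≤ 23, value 16 + 3 = 19.
crate E + crate D: weight 12 + 5 = 17 ≤ 23, value 16 + 10 = 26.
Best is crate E and crate D with total value 26.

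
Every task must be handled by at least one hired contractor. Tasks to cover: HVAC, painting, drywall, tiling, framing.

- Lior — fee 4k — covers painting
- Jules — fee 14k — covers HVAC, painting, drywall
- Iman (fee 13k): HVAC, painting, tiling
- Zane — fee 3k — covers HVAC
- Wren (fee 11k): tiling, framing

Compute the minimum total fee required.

25

This is a weighted set-cover instance.
The greedy cost-per-new-task heuristic would pick Zane, Lior, Wren, and Jules for 32, but a cheaper cover exists.
Choose Jules and Wren: together they cover HVAC, painting, drywall, tiling, framing — every task.
Total fee: 14 + 11 = 25.
No cover costs less than 25.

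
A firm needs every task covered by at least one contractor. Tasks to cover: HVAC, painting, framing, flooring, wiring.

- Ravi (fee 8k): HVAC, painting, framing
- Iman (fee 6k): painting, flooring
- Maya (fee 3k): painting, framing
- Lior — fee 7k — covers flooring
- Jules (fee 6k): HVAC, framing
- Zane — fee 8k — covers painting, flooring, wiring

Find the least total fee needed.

Choose Jules and Zane: together they cover HVAC, painting, framing, flooring, wiring — every task.
Total fee: 6 + 8 = 14.

14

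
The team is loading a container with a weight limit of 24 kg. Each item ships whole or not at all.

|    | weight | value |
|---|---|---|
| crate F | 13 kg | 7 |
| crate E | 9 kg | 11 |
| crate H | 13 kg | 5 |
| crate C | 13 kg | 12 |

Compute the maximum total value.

This is an integer program with binary decision variables.
crate F + crate E: weight 13 + 9 = 22 ≤ 24, value 7 + 11 = 18.
crate E + crate C: weight 9 + 13 = 22 ≤ 24, value 11 + 12 = 23.
crate E + crate H: weight 9 + 13 = 22 ≤ 24, value 11 + 5 = 16.
Best is crate E and crate C with total value 23.

23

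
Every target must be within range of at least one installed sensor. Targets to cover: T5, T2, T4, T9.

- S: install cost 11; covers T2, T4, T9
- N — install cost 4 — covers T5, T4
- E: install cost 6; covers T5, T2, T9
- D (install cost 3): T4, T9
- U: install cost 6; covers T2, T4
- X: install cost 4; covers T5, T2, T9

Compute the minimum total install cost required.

7

This is a weighted set-cover instance.
Choose D and X: together they cover T5, T2, T4, T9 — every target.
Total install cost: 3 + 4 = 7.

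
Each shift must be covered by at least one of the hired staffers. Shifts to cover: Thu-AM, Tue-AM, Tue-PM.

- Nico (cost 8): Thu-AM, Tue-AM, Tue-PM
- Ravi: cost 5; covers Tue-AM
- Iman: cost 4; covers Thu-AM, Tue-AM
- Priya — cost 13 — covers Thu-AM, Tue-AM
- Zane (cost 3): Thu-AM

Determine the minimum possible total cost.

8

The greedy cost-per-new-shift heuristic would pick Iman and Nico for 12, but a cheaper cover exists.
Nico alone covers Thu-AM, Tue-AM, Tue-PM — every shift.
Total cost: 8.
No cover costs less than 8.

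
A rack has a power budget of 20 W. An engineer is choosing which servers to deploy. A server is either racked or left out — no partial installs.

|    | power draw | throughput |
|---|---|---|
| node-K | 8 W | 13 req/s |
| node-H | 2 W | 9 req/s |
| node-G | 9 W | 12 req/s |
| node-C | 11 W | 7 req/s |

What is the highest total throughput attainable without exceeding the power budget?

Take node-K, node-H, and node-G: power draw 8 + 2 + 9 = 19 ≤ 20, throughput 13 + 9 + 12 = 34.
No other feasible combination does better.

34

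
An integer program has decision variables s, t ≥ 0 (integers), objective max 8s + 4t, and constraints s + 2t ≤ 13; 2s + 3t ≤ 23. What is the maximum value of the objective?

(s,t)=(11,0): 1·11+2·0=11≤13, 2·11+3·0=22≤23, objective 88.
(s,t)=(10,1): 1·10+2·1=12≤13, 2·10+3·1=23≤23, objective 84.
Maximum is 88 at (s,t)=(11,0).

88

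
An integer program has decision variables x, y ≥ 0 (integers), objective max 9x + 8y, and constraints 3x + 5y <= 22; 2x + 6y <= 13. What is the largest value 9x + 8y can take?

The continuous relaxation peaks at (6.5, 0) with value 58.50; rounding to a feasible lattice point costs some objective.
(x,y)=(6,0): 3·6+5·0=18≤22, 2·6+6·0=12≤13, objective 54.
(x,y)=(5,0): 3·5+5·0=15≤22, 2·5+6·0=10≤13, objective 45.
No feasible integer point exceeds 54.

54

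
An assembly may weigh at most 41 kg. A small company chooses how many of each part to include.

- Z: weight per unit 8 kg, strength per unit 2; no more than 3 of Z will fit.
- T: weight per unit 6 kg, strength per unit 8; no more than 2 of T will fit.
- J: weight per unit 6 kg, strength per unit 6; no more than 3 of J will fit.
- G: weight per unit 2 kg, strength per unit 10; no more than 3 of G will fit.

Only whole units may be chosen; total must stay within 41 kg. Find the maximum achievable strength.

64

G has the best ratio (10/2); taking only G gives at most 3×10 = 30 (stopped by the supply cap of 3).
Mixing does better — 2×T, 3×J, and 3×G: weight 36 ≤ 41, strength 2·8 + 3·6 + 3·10 = 64.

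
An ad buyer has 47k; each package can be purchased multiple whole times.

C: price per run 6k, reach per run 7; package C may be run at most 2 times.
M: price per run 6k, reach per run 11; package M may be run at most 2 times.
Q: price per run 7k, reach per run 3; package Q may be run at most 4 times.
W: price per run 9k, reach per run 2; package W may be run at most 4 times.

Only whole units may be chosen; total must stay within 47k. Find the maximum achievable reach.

Take 2×C, 2×M, and 3×Q: price 45 ≤ 47, reach 2·7 + 2·11 + 3·3 = 45.
M has the best ratio (11/6) and is taken to its limit of 2; remaining capacity is filled optimally with the others.

45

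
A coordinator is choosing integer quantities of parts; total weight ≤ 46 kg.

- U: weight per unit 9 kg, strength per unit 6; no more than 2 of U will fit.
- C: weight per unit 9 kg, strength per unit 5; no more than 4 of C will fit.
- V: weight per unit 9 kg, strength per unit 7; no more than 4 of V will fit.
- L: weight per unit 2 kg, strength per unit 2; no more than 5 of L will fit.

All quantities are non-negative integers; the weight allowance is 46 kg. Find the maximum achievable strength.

L has the best ratio (2/2); taking only L gives at most 5×2 = 10 (stopped by the supply cap of 5).
Mixing does better — 4×V and 5×L: weight 46 ≤ 46, strength 4·7 + 5·2 = 38.

38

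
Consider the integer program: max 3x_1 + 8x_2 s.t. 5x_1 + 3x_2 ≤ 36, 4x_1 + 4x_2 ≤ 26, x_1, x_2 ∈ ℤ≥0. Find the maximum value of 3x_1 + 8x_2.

Relaxing integrality, the LP optimum is 52.00 at (x_1,x_2) = (0, 6.5), which is not an integer point.
(x_1,x_2)=(0,6): 5·0+3·6=18≤36, 4·0+4·6=24≤26, objective 48.
(x_1,x_2)=(1,5): 5·1+3·5=20≤36, 4·1+4·5=24≤26, objective 43.
The best lattice point is (0,6), giving 48.

48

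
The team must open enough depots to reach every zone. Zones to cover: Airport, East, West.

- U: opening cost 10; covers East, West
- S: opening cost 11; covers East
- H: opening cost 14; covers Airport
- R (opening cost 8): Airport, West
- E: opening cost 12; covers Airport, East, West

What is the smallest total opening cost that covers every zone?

This is a weighted set-cover instance.
E alone covers Airport, East, West — every zone.
Total opening cost: 12.

12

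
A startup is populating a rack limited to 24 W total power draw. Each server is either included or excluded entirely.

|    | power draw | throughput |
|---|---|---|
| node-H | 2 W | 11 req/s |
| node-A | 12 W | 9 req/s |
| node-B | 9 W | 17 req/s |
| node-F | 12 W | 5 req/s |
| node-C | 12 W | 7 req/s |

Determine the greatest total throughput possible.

37

Allowing fractional choices, the relaxed optimum would be about 37.6, but servers are indivisible.
node-H + node-B + node-C: power draw 2 + 9 + 12 = 23 ≤ 24, throughput 11 + 17 + 7 = 35.
node-H + node-A + node-B: power draw 2 + 12 + 9 = 23 ≤ 24, throughput 11 + 9 + 17 = 37.
Best is node-H, node-A, and node-B with total throughput 37.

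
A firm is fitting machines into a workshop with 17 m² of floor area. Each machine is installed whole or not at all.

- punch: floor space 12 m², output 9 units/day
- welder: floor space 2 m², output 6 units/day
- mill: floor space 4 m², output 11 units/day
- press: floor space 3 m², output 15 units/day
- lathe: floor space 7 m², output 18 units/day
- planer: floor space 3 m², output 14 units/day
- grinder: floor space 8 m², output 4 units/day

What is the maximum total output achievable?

58

welder + press + lathe + planer: floor space 2 + 3 + 7 + 3 = 15 ≤ 17, output 6 + 15 + 18 + 14 = 53.
mill + press + lathe + planer: floor space 4 + 3 + 7 + 3 = 17 ≤ 17, output 11 + 15 + 18 + 14 = 58.
Best is mill, press, lathe, and planer with total output 58.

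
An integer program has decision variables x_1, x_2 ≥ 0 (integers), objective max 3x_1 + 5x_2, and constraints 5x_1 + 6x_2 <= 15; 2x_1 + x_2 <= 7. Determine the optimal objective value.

10

Relaxing integrality, the LP optimum is 12.50 at (x_1,x_2) = (0, 2.5), which is not an integer point.
(x_1,x_2)=(0,2): 5·0+6·2=12≤15, 2·0+1·2=2≤7, objective 10.
(x_1,x_2)=(1,1): 5·1+6·1=11≤15, 2·1+1·1=3≤7, objective 8.
(x_1,x_2)=(0,1): 5·0+6·1=6≤15, 2·0+1·1=1≤7, objective 5.
The best lattice point is (0,2), giving 10.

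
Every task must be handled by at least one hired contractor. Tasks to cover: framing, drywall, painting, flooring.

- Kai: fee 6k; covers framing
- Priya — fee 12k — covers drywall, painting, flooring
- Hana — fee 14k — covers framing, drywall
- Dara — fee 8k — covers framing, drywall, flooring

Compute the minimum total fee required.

Choose Kai and Priya: together they cover framing, drywall, painting, flooring — every task.
Total fee: 6 + 12 = 18.

18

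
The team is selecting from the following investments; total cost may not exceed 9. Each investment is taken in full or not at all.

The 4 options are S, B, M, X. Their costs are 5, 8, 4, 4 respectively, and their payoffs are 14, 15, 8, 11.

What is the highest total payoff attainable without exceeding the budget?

25

S + M: cost 5 + 4 = 9 ≤ 9, payoff 14 + 8 = 22.
S + X: cost 5 + 4 = 9 ≤ 9, payoff 14 + 11 = 25.
M + X: cost 4 + 4 = 8 ≤ 9, payoff 8 + 11 = 19.
Best is S and X with total payoff 25.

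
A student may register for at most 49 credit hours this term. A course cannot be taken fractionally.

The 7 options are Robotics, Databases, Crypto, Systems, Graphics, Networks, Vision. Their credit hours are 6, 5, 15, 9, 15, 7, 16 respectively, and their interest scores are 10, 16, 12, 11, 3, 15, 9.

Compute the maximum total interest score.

Robotics + Databases + Systems + Networks + Vision: credit hours 6 + 5 + 9 + 7 + 16 = 43 ≤ 49, interest score 10 + 16 + 11 + 15 + 9 = 61.
Robotics + Databases + Crypto + Systems + Networks: credit hours 6 + 5 + 15 + 9 + 7 = 42 ≤ 49, interest score 10 + 16 + 12 + 11 + 15 = 64.
Robotics + Databases + Crypto + Networks + Vision: credit hours 6 + 5 + 15 + 7 + 16 = 49 ≤ 49, interest score 10 + 16 + 12 + 15 + 9 = 62.
Best is Robotics, Databases, Crypto, Systems, and Networks with total interest score 64.

64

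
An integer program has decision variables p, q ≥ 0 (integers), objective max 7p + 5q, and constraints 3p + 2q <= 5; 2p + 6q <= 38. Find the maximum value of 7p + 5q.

(p,q)=(1,1) is feasible, giving 12.
(p,q)=(0,2) is feasible, giving 10.
(p,q)=(1,0) is feasible, giving 7.
No feasible integer point exceeds 12.

12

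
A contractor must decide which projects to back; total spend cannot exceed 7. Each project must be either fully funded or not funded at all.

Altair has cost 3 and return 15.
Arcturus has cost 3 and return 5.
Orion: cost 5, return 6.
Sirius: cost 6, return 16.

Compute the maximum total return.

20

Take Altair and Arcturus: cost 3 + 3 = 6 ≤ 7, return 15 + 5 = 20.
No other feasible combination does better.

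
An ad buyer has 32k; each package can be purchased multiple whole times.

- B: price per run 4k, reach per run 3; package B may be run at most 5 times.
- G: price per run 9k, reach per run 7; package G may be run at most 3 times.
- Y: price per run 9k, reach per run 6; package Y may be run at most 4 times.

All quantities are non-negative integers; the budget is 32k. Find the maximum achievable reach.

This is a bounded integer knapsack.
1×B, 2×G, and 1×Y: price 31 ≤ 32, reach 1·3 + 2·7 + 1·6 = 23.
1×B and 3×G: price 31 ≤ 32, reach 1·3 + 3·7 = 24.
Best is 24.

24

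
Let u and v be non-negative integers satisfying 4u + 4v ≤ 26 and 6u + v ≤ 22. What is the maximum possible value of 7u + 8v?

(u,v)=(0,6) is feasible, giving 48.
(u,v)=(1,5) is feasible, giving 47.
(u,v)=(0,5) is feasible, giving 40.
The best lattice point is (0,6), giving 48.

48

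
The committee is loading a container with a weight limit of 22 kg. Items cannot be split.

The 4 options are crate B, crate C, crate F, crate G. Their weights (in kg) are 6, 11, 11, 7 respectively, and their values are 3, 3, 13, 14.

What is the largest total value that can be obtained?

Allowing fractional choices, the relaxed optimum would be about 29.0, but items are indivisible.
crate F + crate G: weight 11 + 7 = 18 ≤ 22, value 13 + 14 = 27.
crate B + crate G: weight 6 + 7 = 13 ≤ 22, value 3 + 14 = 17.
Best is crate F and crate G with total value 27.

27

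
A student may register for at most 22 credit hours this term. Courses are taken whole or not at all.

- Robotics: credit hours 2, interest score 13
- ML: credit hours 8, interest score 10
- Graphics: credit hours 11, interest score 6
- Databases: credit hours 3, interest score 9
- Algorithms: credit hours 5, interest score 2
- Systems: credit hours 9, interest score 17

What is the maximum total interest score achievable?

49

Treat it as a binary knapsack problem.
Robotics + Databases + Algorithms + Systems: credit hours 2 + 3 + 5 + 9 = 19 ≤ 22, interest score 13 + 9 + 2 + 17 = 41.
Robotics + ML + Databases + Systems: credit hours 2 + 8 + 3 + 9 = 22 ≤ 22, interest score 13 + 10 + 9 + 17 = 49.
Best is Robotics, ML, Databases, and Systems with total interest score 49.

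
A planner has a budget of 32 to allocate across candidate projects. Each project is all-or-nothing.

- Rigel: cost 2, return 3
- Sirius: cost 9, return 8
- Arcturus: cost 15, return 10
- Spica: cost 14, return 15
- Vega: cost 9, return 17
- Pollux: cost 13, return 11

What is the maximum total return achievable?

Allowing fractional choices, the relaxed optimum would be about 41.2, but projects are indivisible.
Sirius + Spica + Vega: cost 9 + 14 + 9 = 32 ≤ 32, return 8 + 15 + 17 = 40.
Sirius + Vega + Pollux: cost 9 + 9 + 13 = 31 ≤ 32, return 8 + 17 + 11 = 36.
Rigel + Spica + Vega: cost 2 + 14 + 9 = 25 ≤ 32, return 3 + 15 + 17 = 35.
Best is Sirius, Spica, and Vega with total return 40.

40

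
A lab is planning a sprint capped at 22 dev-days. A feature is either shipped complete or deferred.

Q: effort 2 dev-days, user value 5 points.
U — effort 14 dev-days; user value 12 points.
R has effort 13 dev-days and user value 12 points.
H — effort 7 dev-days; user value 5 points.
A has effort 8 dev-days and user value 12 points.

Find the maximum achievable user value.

24

Allowing fractional choices, the relaxed optimum would be about 28.1, but features are indivisible.
Q + H + A: effort 2 + 7 + 8 = 17 ≤ 22, user value 5 + 5 + 12 = 22.
R + A: effort 13 + 8 = 21 ≤ 22, user value 12 + 12 = 24.
U + A: effort 14 + 8 = 22 ≤ 22, user value 12 + 12 = 24.
The maximum user value is 24; one optimal choice is R and A.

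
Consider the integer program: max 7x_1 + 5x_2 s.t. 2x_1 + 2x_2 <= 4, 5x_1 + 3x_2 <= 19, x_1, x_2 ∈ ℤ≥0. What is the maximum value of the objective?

(x_1,x_2)=(2,0) is feasible, giving 14.
(x_1,x_2)=(1,1) is feasible, giving 12.
(x_1,x_2)=(1,0) is feasible, giving 7.
No feasible integer point exceeds 14.

14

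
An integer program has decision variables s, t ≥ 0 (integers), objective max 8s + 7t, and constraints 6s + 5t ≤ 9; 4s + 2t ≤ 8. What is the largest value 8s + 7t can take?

(s,t)=(1,0): 6·1+5·0=6≤9, 4·1+2·0=4≤8, objective 8.
(s,t)=(0,1): 6·0+5·1=5≤9, 4·0+2·1=2≤8, objective 7.
No feasible integer point exceeds 8.

8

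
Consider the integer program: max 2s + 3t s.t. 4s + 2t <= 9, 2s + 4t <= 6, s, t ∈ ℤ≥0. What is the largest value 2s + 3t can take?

(s,t)=(1,1): 4·1+2·1=6≤9, 2·1+4·1=6≤6, objective 5.
(s,t)=(2,0): 4·2+2·0=8≤9, 2·2+4·0=4≤6, objective 4.
Maximum is 5 at (s,t)=(1,1).

5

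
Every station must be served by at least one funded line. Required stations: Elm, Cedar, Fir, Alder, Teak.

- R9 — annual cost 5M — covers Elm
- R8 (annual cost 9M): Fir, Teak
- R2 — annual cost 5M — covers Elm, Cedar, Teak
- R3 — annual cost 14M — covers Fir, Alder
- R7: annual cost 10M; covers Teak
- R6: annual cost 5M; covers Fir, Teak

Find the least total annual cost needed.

19

Choose R2 and R3: together they cover Elm, Cedar, Fir, Alder, Teak — every station.
Total annual cost: 5 + 14 = 19.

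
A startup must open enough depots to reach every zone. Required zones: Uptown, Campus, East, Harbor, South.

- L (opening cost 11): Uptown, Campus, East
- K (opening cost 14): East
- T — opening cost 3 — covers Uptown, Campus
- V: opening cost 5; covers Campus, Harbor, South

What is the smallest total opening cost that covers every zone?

The greedy cost-per-new-zone heuristic would pick T, V, and L for 19, but a cheaper cover exists.
Choose L and V: together they cover Uptown, Campus, East, Harbor, South — every zone.
Total opening cost: 11 + 5 = 16.
No cover costs less than 16.

16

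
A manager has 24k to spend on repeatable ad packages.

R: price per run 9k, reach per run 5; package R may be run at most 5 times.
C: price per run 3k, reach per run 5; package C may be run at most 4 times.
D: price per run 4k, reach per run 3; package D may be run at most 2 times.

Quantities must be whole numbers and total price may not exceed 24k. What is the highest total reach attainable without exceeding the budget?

1×R and 4×C: price 21 ≤ 24, reach 1·5 + 4·5 = 25.
4×C and 2×D: price 20 ≤ 24, reach 4·5 + 2·3 = 26.
Best is 26.

26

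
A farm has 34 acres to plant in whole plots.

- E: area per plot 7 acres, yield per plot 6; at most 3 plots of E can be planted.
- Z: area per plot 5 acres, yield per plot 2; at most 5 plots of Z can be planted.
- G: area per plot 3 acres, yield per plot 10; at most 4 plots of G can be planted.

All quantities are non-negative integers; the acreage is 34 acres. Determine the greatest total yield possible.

58

Take 3×E and 4×G: area 33 ≤ 34, yield 3·6 + 4·10 = 58.
G has the best ratio (10/3) and is taken to its limit of 4; remaining capacity is filled optimally with the others.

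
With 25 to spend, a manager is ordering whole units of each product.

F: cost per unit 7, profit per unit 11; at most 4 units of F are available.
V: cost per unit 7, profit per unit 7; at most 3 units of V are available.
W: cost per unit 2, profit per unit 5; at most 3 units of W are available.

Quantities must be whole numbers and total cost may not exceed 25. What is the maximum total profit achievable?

43

3×F and 2×W: cost 25 ≤ 25, profit 3·11 + 2·5 = 43.
2×F, 1×V, and 2×W: cost 25 ≤ 25, profit 2·11 + 1·7 + 2·5 = 39.
Best is 43.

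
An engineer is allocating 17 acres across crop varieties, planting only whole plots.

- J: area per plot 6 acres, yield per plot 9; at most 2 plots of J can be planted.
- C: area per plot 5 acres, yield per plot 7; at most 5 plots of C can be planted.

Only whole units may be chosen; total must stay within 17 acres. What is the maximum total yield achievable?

25

1×J and 2×C: area 16 ≤ 17, yield 1·9 + 2·7 = 23.
2×J and 1×C: area 17 ≤ 17, yield 2·9 + 1·7 = 25.
Best is 25.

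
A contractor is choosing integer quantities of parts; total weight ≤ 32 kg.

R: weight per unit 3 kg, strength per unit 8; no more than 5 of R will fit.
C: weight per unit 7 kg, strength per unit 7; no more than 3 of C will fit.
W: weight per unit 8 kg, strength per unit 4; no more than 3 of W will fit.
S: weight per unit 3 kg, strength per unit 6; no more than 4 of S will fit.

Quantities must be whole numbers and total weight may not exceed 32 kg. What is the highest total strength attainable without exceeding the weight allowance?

65

Take 5×R, 1×C, and 3×S: weight 31 ≤ 32, strength 5·8 + 1·7 + 3·6 = 65.
R has the best ratio (8/3) and is taken to its limit of 5; remaining capacity is filled optimally with the others.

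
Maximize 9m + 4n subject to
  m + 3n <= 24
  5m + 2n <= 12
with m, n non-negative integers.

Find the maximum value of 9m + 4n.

(m,n)=(0,6): 1·0+3·6=18≤24, 5·0+2·6=12≤12, objective 24.
(m,n)=(0,5): 1·0+3·5=15≤24, 5·0+2·5=10≤12, objective 20.
Maximum is 24 at (m,n)=(0,6).

24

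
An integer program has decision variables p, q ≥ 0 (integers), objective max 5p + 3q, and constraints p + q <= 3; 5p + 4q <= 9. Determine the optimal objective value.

The continuous relaxation peaks at (1.8, 0) with value 9.00; rounding to a feasible lattice point costs some objective.
(p,q)=(1,1): 1·1+1·1=2≤3, 5·1+4·1=9≤9, objective 8.
(p,q)=(0,2): 1·0+1·2=2≤3, 5·0+4·2=8≤9, objective 6.
(p,q)=(1,0): 1·1+1·0=1≤3, 5·1+4·0=5≤9, objective 5.
(p,q)=(0,1): 1·0+1·1=1≤3, 5·0+4·1=4≤9, objective 3.
Maximum is 8 at (p,q)=(1,1).

8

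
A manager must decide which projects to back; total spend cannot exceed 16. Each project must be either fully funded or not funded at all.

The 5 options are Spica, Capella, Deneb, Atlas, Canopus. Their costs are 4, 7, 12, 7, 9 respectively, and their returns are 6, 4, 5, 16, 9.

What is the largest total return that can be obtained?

25

Atlas + Canopus: cost 7 + 9 = 16 ≤ 16, return 16 + 9 = 25.
Spica + Atlas: cost 4 + 7 = 11 ≤ 16, return 6 + 16 = 22.
Best is Atlas and Canopus with total return 25.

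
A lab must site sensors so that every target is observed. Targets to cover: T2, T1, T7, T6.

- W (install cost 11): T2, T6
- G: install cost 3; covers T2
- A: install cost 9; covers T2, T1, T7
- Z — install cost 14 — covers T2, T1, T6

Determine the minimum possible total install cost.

20

This is an integer covering problem.
Choose W and A: together they cover T2, T1, T7, T6 — every target.
Total install cost: 11 + 9 = 20.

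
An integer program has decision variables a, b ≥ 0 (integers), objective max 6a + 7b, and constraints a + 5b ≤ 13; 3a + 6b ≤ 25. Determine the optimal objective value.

48

Relaxing integrality, the LP optimum is 50.00 at (a,b) = (8.33, 0), which is not an integer point.
(a,b)=(8,0) is feasible, giving 48.
(a,b)=(7,0) is feasible, giving 42.
Maximum is 48 at (a,b)=(8,0).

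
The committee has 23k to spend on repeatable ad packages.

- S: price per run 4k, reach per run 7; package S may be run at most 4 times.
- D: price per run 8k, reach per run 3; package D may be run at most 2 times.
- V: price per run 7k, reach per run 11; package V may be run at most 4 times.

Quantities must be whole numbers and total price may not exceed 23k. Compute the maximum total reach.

S has the best ratio (7/4); taking only S gives at most 4×7 = 28 (stopped by the supply cap of 4).
Mixing does better — 4×S and 1×V: price 23 ≤ 23, reach 4·7 + 1·11 = 39.

39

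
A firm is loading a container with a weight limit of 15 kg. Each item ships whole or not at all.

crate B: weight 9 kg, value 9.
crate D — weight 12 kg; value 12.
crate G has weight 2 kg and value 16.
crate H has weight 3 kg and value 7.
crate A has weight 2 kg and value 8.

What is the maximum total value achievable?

This is a 0-1 knapsack instance.
Allowing fractional choices, the relaxed optimum would be about 39.0, but items are indivisible.
crate B + crate G + crate H: weight 9 + 2 + 3 = 14 ≤ 15, value 9 + 16 + 7 = 32.
crate B + crate G + crate A: weight 9 + 2 + 2 = 13 ≤ 15, value 9 + 16 + 8 = 33.
Best is crate B, crate G, and crate A with total value 33.

33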